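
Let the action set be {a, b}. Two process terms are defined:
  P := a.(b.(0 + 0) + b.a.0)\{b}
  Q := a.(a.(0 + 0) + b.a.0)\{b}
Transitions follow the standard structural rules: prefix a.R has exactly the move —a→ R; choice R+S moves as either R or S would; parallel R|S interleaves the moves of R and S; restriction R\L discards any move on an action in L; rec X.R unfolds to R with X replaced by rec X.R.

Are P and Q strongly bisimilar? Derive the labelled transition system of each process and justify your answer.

Reachable graph of P (2 states):
  u0 = a.(b.(0 + 0) + b.a.0)\{b} :: ··a··> u1
  u1 = (b.(0 + 0) + b.a.0)\{b} :: stopped
Reachable graph of Q (3 states):
  v0 = a.(a.(0 + 0) + b.a.0)\{b} :: ··a··> v1
  v1 = (a.(0 + 0) + b.a.0)\{b} :: ··a··> v2
  v2 = (0 + 0)\{b} :: stopped
Partition-refinement fixed point:
  B0 = {u0, v1}
  B1 = {u1, v2}
  B2 = {v0}
u0 ∈ B0, v0 ∈ B2 → different blocks

not bisimilar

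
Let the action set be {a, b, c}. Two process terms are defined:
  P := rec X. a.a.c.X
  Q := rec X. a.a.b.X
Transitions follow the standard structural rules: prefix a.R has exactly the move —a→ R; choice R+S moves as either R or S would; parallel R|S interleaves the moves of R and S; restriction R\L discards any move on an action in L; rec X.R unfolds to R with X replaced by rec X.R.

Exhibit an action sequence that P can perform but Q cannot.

P's transition system — 3 states:
  m0 = rec X. a.a.c.X :: ··a··> m1
  m1 = a.c.(rec X. a.a.c.X) :: ··a··> m2
  m2 = c.(rec X. a.a.c.X) :: ··c··> m0
Q's transition system — 3 states:
  n0 = rec X. a.a.b.X :: ··a··> n1
  n1 = a.b.(rec X. a.a.b.X) :: ··a··> n2
  n2 = b.(rec X. a.a.b.X) :: ··b··> n0
Executing aac from P (initial set {m0}):
  [1] a ⇒ {m1}
  [2] a ⇒ {m2}
  [3] c ⇒ {m0}
  ✓ P
Executing aac from Q (initial set {n0}):
  [1] a ⇒ {n1}
  [2] a ⇒ {n2}
  [3] c ⇒ ∅  — Q cannot continue

aac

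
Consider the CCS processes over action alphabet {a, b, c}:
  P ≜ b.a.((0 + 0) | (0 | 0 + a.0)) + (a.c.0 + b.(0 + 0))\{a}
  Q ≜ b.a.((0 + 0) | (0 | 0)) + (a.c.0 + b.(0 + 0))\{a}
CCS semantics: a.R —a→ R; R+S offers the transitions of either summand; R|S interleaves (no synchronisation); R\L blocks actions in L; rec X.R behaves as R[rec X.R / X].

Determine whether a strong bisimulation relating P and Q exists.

not bisimilar

P's transition system — 5 states:
  p0 = b.a.((0 + 0) | (0 | 0 + a.0)) + (a.c.0 + b.(0 + 0))\{a} ⊢ =b=> p1, =b=> p2
  p1 = (0 + 0)\{a} ⊢ ∅
  p2 = a.((0 + 0) | (0 | 0 + a.0)) ⊢ =a=> p3
  p3 = (0 + 0) | (0 | 0 + a.0) ⊢ =a=> p4
  p4 = (0 + 0) | 0 ⊢ ∅
Q's transition system — 4 states:
  q0 = b.a.((0 + 0) | (0 | 0)) + (a.c.0 + b.(0 + 0))\{a} ⊢ =b=> q1, =b=> q2
  q1 = (0 + 0)\{a} ⊢ ∅
  q2 = a.((0 + 0) | (0 | 0)) ⊢ =a=> q3
  q3 = (0 + 0) | (0 | 0) ⊢ ∅
Bisimilarity quotient blocks:
  B0 = {p0}
  B1 = {p2}
  B2 = {p3, q2}
  B3 = {p1, p4, q1, q3}
  B4 = {q0}
p0 ∈ B0, q0 ∈ B4 → different blocks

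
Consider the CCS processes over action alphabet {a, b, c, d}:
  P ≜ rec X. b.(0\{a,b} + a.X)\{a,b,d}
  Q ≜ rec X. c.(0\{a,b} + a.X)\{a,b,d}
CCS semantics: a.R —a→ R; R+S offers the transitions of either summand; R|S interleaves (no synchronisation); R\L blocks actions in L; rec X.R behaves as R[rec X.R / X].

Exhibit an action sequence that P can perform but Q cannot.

P's transition system — 2 states:
  p0 = rec X. b.(0\{a,b} + a.X)\{a,b,d} | —b→ p1
  p1 = (0\{a,b} + a.(rec X. b.(0\{a,b} + a.X)\{a,b,d}))\{a,b,d} | deadlocked
Q's transition system — 2 states:
  q0 = rec X. c.(0\{a,b} + a.X)\{a,b,d} | —c→ q1
  q1 = (0\{a,b} + a.(rec X. c.(0\{a,b} + a.X)\{a,b,d}))\{a,b,d} | deadlocked
Trace ⟨b⟩ through P, begin at {p0}:
  after b @ step 1: {p1}
  ✓ P
Trace ⟨b⟩ through Q, begin at {q0}:
  after b @ step 1: ∅ (Q stuck)

b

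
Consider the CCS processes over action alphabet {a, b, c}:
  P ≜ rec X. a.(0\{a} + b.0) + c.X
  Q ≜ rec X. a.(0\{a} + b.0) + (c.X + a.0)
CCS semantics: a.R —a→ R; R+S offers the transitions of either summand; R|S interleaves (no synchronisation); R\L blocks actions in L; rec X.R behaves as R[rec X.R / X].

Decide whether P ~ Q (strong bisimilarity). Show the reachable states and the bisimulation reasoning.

P's transition system — 3 states:
  u0 = rec X. a.(0\{a} + b.0) + c.X has moves —a→ u1, —c→ u0
  u1 = 0\{a} + b.0 has moves —b→ u2
  u2 = 0 has moves ·
Q's transition system — 3 states:
  v0 = rec X. a.(0\{a} + b.0) + (c.X + a.0) has moves —a→ v1, —a→ v2, —c→ v0
  v1 = 0 has moves ·
  v2 = 0\{a} + b.0 has moves —b→ v1
Bisimilarity quotient blocks:
  B0 = {u0}
  B1 = {u1, v2}
  B2 = {u2, v1}
  B3 = {v0}
u0 ∈ B0, v0 ∈ B3 → different blocks

NO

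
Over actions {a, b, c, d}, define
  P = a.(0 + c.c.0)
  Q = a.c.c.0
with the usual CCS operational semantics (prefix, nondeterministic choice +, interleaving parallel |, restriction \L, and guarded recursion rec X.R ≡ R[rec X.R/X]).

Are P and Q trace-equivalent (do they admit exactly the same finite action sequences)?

LTS(P): 4 reachable states
  s0 = a.(0 + c.c.0) has moves —a→ s1
  s1 = 0 + c.c.0 has moves —c→ s2
  s2 = c.0 has moves —c→ s3
  s3 = 0 has moves deadlocked
LTS(Q): 4 reachable states
  t0 = a.c.c.0 has moves —a→ t1
  t1 = c.c.0 has moves —c→ t2
  t2 = c.0 has moves —c→ t3
  t3 = 0 has moves deadlocked
Partition-refinement fixed point:
  B0 = {s0, t0}
  B1 = {s1, t1}
  B2 = {s2, t2}
  B3 = {s3, t3}
s0 ∈ B0, t0 ∈ B0 → same block
Bisimilar ⇒ trace-equivalent.

traces(P) = traces(Q)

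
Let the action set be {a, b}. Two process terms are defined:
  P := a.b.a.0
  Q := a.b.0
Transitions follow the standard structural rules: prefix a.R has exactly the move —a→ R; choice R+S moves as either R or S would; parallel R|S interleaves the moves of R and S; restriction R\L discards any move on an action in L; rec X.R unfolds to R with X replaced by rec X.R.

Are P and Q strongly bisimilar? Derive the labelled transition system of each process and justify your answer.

LTS(P): 4 reachable states
  u0 = a.b.a.0 → -a-> u1
  u1 = b.a.0 → -b-> u2
  u2 = a.0 → -a-> u3
  u3 = 0 → ·
LTS(Q): 3 reachable states
  v0 = a.b.0 → -a-> v1
  v1 = b.0 → -b-> v2
  v2 = 0 → ·
Partition-refinement fixed point:
  B0 = {u0}
  B1 = {u1}
  B2 = {u2}
  B3 = {u3, v2}
  B4 = {v0}
  B5 = {v1}
u0 ∈ B0, v0 ∈ B4 → different blocks

not bisimilar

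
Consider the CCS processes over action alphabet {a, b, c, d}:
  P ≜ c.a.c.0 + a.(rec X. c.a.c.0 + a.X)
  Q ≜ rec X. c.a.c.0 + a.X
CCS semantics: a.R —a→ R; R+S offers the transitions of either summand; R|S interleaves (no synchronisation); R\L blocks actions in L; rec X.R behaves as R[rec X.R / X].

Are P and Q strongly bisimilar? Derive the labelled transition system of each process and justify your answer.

Reachable graph of P (5 states):
  u0 = c.a.c.0 + a.(rec X. c.a.c.0 + a.X) has moves --a--▸ u1, --c--▸ u2
  u1 = rec X. c.a.c.0 + a.X has moves --a--▸ u1, --c--▸ u2
  u2 = a.c.0 has moves --a--▸ u3
  u3 = c.0 has moves --c--▸ u4
  u4 = 0 has moves stopped
Reachable graph of Q (4 states):
  v0 = rec X. c.a.c.0 + a.X has moves --a--▸ v0, --c--▸ v1
  v1 = a.c.0 has moves --a--▸ v2
  v2 = c.0 has moves --c--▸ v3
  v3 = 0 has moves stopped
Partition-refinement fixed point:
  B0 = {u0, u1, v0}
  B1 = {u2, v1}
  B2 = {u3, v2}
  B3 = {u4, v3}
u0 ∈ B0, v0 ∈ B0 → same block

P ~ Q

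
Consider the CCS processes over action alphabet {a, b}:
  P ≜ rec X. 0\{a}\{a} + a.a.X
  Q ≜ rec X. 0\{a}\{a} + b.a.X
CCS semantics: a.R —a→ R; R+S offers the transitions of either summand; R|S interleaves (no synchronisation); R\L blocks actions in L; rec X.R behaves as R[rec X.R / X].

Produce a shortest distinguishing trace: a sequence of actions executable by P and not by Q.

Reachable graph of P (2 states):
  p0 = rec X. 0\{a}\{a} + a.a.X → -a-> p1
  p1 = a.(rec X. 0\{a}\{a} + a.a.X) → -a-> p0
Reachable graph of Q (2 states):
  q0 = rec X. 0\{a}\{a} + b.a.X → -b-> q1
  q1 = a.(rec X. 0\{a}\{a} + b.a.X) → -a-> q0
Trace ⟨a⟩ through P, begin at {p0}:
  [1] a ⇒ {p1}
  — P admits the full trace.
Trace ⟨a⟩ through Q, begin at {q0}:
  [1] a ⇒ no successor for Q

a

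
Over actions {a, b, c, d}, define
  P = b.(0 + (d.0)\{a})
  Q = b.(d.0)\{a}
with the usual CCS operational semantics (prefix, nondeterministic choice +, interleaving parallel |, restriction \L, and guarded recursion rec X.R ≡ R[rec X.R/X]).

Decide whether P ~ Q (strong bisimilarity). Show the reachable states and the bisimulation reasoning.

P ~ Q

Reachable graph of P (3 states):
  s0 = b.(0 + (d.0)\{a}) ⊢ -b-> s1
  s1 = 0 + (d.0)\{a} ⊢ -d-> s2
  s2 = 0\{a} ⊢ ∅
Reachable graph of Q (3 states):
  t0 = b.(d.0)\{a} ⊢ -b-> t1
  t1 = (d.0)\{a} ⊢ -d-> t2
  t2 = 0\{a} ⊢ ∅
Bisimilarity quotient blocks:
  B0 = {s0, t0}
  B1 = {s1, t1}
  B2 = {s2, t2}
s0 ∈ B0, t0 ∈ B0 → same block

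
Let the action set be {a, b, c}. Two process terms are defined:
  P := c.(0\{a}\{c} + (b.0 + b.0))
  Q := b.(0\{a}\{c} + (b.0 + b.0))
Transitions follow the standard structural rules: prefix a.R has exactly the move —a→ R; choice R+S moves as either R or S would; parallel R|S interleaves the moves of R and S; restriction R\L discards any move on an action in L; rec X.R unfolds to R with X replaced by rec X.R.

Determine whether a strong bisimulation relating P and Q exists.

not bisimilar

LTS(P): 3 reachable states
  m0 = c.(0\{a}\{c} + (b.0 + b.0)) :: --c--▸ m1
  m1 = 0\{a}\{c} + (b.0 + b.0) :: --b--▸ m2
  m2 = 0 :: (no moves)
LTS(Q): 3 reachable states
  n0 = b.(0\{a}\{c} + (b.0 + b.0)) :: --b--▸ n1
  n1 = 0\{a}\{c} + (b.0 + b.0) :: --b--▸ n2
  n2 = 0 :: (no moves)
Partition-refinement fixed point:
  B0 = {m0}
  B1 = {m1, n1}
  B2 = {m2, n2}
  B3 = {n0}
m0 ∈ B0, n0 ∈ B3 → different blocks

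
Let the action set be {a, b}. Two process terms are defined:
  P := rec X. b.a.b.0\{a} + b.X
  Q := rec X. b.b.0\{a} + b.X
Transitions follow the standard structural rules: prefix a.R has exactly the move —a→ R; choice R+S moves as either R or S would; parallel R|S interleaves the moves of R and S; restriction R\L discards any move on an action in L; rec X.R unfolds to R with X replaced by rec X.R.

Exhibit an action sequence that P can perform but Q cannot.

Reachable graph of P (4 states):
  p0 = rec X. b.a.b.0\{a} + b.X :: =b=> p0, =b=> p1
  p1 = a.b.0\{a} :: =a=> p2
  p2 = b.0\{a} :: =b=> p3
  p3 = 0\{a} :: ∅
Reachable graph of Q (3 states):
  q0 = rec X. b.b.0\{a} + b.X :: =b=> q0, =b=> q1
  q1 = b.0\{a} :: =b=> q2
  q2 = 0\{a} :: ∅
Run σ = ⟨ba⟩ on P: start {p0}
  step 1 (b): {p0, p1}
  step 2 (a): {p2}
  P completes σ.
Run σ = ⟨ba⟩ on Q: start {q0}
  step 1 (b): {q0, q1}
  step 2 (a): ∅ (Q stuck)

ba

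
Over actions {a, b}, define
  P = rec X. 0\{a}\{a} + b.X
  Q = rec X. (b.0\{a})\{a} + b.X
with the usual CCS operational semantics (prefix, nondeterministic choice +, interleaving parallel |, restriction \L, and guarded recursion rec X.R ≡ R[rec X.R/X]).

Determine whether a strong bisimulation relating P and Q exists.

Reachable graph of P (1 states):
  p0 = rec X. 0\{a}\{a} + b.X has moves -b-> p0
Reachable graph of Q (2 states):
  q0 = rec X. (b.0\{a})\{a} + b.X has moves -b-> q0, -b-> q1
  q1 = 0\{a}\{a} has moves stopped
Coarsest stable partition (strong bisimilarity classes):
  B0 = {p0}
  B1 = {q0}
  B2 = {q1}
p0 ∈ B0, q0 ∈ B1 → different blocks

P ≁ Q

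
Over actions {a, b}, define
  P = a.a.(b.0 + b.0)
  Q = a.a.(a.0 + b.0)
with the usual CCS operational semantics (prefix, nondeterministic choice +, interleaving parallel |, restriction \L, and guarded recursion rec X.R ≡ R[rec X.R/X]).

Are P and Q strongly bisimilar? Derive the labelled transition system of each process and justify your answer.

Reachable graph of P (4 states):
  p0 = a.a.(b.0 + b.0) | =a=> p1
  p1 = a.(b.0 + b.0) | =a=> p2
  p2 = b.0 + b.0 | =b=> p3
  p3 = 0 | (no moves)
Reachable graph of Q (4 states):
  q0 = a.a.(a.0 + b.0) | =a=> q1
  q1 = a.(a.0 + b.0) | =a=> q2
  q2 = a.0 + b.0 | =a=> q3, =b=> q3
  q3 = 0 | (no moves)
Partition-refinement fixed point:
  B0 = {p0}
  B1 = {p1}
  B2 = {p2}
  B3 = {p3, q3}
  B4 = {q0}
  B5 = {q1}
  B6 = {q2}
p0 ∈ B0, q0 ∈ B4 → different blocks

P ≁ Q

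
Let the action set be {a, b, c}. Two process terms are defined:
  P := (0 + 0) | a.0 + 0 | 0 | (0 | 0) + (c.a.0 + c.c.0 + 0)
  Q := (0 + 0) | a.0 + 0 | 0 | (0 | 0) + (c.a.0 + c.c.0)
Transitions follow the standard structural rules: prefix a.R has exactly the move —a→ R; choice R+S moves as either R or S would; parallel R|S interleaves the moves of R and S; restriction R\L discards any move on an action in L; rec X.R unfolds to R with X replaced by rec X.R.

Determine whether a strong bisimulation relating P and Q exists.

Reachable graph of P (5 states):
  m0 = (0 + 0) | a.0 + 0 | 0 | (0 | 0) + (c.a.0 + c.c.0 + 0) → -a-> m1, -c-> m2, -c-> m3
  m1 = (0 + 0) | 0 → ·
  m2 = a.0 → -a-> m4
  m3 = c.0 → -c-> m4
  m4 = 0 → ·
Reachable graph of Q (5 states):
  n0 = (0 + 0) | a.0 + 0 | 0 | (0 | 0) + (c.a.0 + c.c.0) → -a-> n1, -c-> n2, -c-> n3
  n1 = (0 + 0) | 0 → ·
  n2 = a.0 → -a-> n4
  n3 = c.0 → -c-> n4
  n4 = 0 → ·
Coarsest stable partition (strong bisimilarity classes):
  B0 = {m0, n0}
  B1 = {m1, m4, n1, n4}
  B2 = {m3, n3}
  B3 = {m2, n2}
m0 ∈ B0, n0 ∈ B0 → same block

bisimilar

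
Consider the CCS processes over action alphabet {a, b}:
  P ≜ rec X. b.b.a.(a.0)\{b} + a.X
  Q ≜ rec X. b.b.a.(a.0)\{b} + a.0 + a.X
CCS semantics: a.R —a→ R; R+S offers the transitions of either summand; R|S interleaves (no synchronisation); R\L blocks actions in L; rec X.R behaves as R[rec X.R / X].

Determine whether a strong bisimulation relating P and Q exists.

P's transition system — 5 states:
  u0 = rec X. b.b.a.(a.0)\{b} + a.X :: —a→ u0, —b→ u1
  u1 = b.a.(a.0)\{b} :: —b→ u2
  u2 = a.(a.0)\{b} :: —a→ u3
  u3 = (a.0)\{b} :: —a→ u4
  u4 = 0\{b} :: deadlocked
Q's transition system — 6 states:
  v0 = rec X. b.b.a.(a.0)\{b} + a.0 + a.X :: —a→ v0, —a→ v1, —b→ v2
  v1 = 0 :: deadlocked
  v2 = b.a.(a.0)\{b} :: —b→ v3
  v3 = a.(a.0)\{b} :: —a→ v4
  v4 = (a.0)\{b} :: —a→ v5
  v5 = 0\{b} :: deadlocked
Bisimilarity quotient blocks:
  B0 = {u0}
  B1 = {u1, v2}
  B2 = {u2, v3}
  B3 = {u3, v4}
  B4 = {u4, v1, v5}
  B5 = {v0}
u0 ∈ B0, v0 ∈ B5 → different blocks

NO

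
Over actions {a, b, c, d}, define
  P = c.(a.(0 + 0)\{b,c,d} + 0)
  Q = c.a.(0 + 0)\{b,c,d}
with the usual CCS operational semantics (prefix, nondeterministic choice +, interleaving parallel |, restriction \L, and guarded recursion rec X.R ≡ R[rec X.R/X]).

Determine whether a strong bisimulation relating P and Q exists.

P's transition system — 3 states:
  u0 = c.(a.(0 + 0)\{b,c,d} + 0) :: —c→ u1
  u1 = a.(0 + 0)\{b,c,d} + 0 :: —a→ u2
  u2 = (0 + 0)\{b,c,d} :: stopped
Q's transition system — 3 states:
  v0 = c.a.(0 + 0)\{b,c,d} :: —c→ v1
  v1 = a.(0 + 0)\{b,c,d} :: —a→ v2
  v2 = (0 + 0)\{b,c,d} :: stopped
Partition-refinement fixed point:
  B0 = {u0, v0}
  B1 = {u1, v1}
  B2 = {u2, v2}
u0 ∈ B0, v0 ∈ B0 → same block

YES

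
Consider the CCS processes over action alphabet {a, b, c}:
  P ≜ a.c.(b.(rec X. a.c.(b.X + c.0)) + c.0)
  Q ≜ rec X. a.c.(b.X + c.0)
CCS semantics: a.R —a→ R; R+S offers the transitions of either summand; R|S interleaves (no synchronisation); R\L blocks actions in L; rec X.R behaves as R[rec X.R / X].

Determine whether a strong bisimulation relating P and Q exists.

Reachable graph of P (5 states):
  p0 = a.c.(b.(rec X. a.c.(b.X + c.0)) + c.0) → =a=> p1
  p1 = c.(b.(rec X. a.c.(b.X + c.0)) + c.0) → =c=> p2
  p2 = b.(rec X. a.c.(b.X + c.0)) + c.0 → =b=> p3, =c=> p4
  p3 = rec X. a.c.(b.X + c.0) → =a=> p1
  p4 = 0 → ∅
Reachable graph of Q (4 states):
  q0 = rec X. a.c.(b.X + c.0) → =a=> q1
  q1 = c.(b.(rec X. a.c.(b.X + c.0)) + c.0) → =c=> q2
  q2 = b.(rec X. a.c.(b.X + c.0)) + c.0 → =b=> q0, =c=> q3
  q3 = 0 → ∅
Partition-refinement fixed point:
  B0 = {p0, p3, q0}
  B1 = {p1, q1}
  B2 = {p2, q2}
  B3 = {p4, q3}
p0 ∈ B0, q0 ∈ B0 → same block

bisimilar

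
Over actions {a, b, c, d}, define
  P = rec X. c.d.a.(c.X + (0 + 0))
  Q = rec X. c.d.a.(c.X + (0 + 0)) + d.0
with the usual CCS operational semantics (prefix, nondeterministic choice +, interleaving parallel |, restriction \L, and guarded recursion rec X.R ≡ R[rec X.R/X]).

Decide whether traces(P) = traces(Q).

Reachable graph of P (4 states):
  m0 = rec X. c.d.a.(c.X + (0 + 0)) ⊢ =c=> m1
  m1 = d.a.(c.(rec X. c.d.a.(c.X + (0 + 0))) + (0 + 0)) ⊢ =d=> m2
  m2 = a.(c.(rec X. c.d.a.(c.X + (0 + 0))) + (0 + 0)) ⊢ =a=> m3
  m3 = c.(rec X. c.d.a.(c.X + (0 + 0))) + (0 + 0) ⊢ =c=> m0
Reachable graph of Q (5 states):
  n0 = rec X. c.d.a.(c.X + (0 + 0)) + d.0 ⊢ =c=> n1, =d=> n2
  n1 = d.a.(c.(rec X. c.d.a.(c.X + (0 + 0)) + d.0) + (0 + 0)) ⊢ =d=> n3
  n2 = 0 ⊢ deadlocked
  n3 = a.(c.(rec X. c.d.a.(c.X + (0 + 0)) + d.0) + (0 + 0)) ⊢ =a=> n4
  n4 = c.(rec X. c.d.a.(c.X + (0 + 0)) + d.0) + (0 + 0) ⊢ =c=> n0
Executing d from Q (initial set {n0}):
  after d @ step 1: {n2}
  — Q admits the full trace.
Executing d from P (initial set {m0}):
  after d @ step 1: no successor for P

NO — witness ⟨d⟩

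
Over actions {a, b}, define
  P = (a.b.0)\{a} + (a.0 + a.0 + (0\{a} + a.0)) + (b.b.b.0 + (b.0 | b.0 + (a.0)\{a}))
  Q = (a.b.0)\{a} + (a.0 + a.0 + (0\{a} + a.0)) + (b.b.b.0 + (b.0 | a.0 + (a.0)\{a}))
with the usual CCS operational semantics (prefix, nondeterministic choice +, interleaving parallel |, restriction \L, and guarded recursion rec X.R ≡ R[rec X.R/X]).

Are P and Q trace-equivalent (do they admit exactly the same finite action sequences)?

trace-distinct — witness ⟨ab⟩

Reachable graph of P (7 states):
  u0 = (a.b.0)\{a} + (a.0 + a.0 + (0\{a} + a.0)) + (b.b.b.0 + (b.0 | b.0 + (a.0)\{a})) → =a=> u1, =b=> u2, =b=> u3, =b=> u4
  u1 = 0 → deadlocked
  u2 = 0 | b.0 → =b=> u5
  u3 = b.0 | 0 → =b=> u5
  u4 = b.b.0 → =b=> u6
  u5 = 0 | 0 → deadlocked
  u6 = b.0 → =b=> u1
Reachable graph of Q (7 states):
  v0 = (a.b.0)\{a} + (a.0 + a.0 + (0\{a} + a.0)) + (b.b.b.0 + (b.0 | a.0 + (a.0)\{a})) → =a=> v1, =a=> v2, =b=> v3, =b=> v4
  v1 = 0 → deadlocked
  v2 = b.0 | 0 → =b=> v5
  v3 = 0 | a.0 → =a=> v5
  v4 = b.b.0 → =b=> v6
  v5 = 0 | 0 → deadlocked
  v6 = b.0 → =b=> v1
Trace ⟨ab⟩ through Q, begin at {v0}:
  step 1 (a): {v1, v2}
  step 2 (b): {v5}
  Q completes σ.
Trace ⟨ab⟩ through P, begin at {u0}:
  step 1 (a): {u1}
  step 2 (b): ∅ (P stuck)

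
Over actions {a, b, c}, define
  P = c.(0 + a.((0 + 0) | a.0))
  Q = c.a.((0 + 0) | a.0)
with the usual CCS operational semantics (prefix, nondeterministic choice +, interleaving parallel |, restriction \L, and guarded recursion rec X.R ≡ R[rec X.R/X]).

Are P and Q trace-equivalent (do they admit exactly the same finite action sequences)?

Reachable graph of P (4 states):
  p0 = c.(0 + a.((0 + 0) | a.0)) :: ··c··> p1
  p1 = 0 + a.((0 + 0) | a.0) :: ··a··> p2
  p2 = (0 + 0) | a.0 :: ··a··> p3
  p3 = (0 + 0) | 0 :: stopped
Reachable graph of Q (4 states):
  q0 = c.a.((0 + 0) | a.0) :: ··c··> q1
  q1 = a.((0 + 0) | a.0) :: ··a··> q2
  q2 = (0 + 0) | a.0 :: ··a··> q3
  q3 = (0 + 0) | 0 :: stopped
Partition-refinement fixed point:
  B0 = {p0, q0}
  B1 = {p1, q1}
  B2 = {p2, q2}
  B3 = {p3, q3}
p0 ∈ B0, q0 ∈ B0 → same block
Bisimilar ⇒ trace-equivalent.

trace-equivalent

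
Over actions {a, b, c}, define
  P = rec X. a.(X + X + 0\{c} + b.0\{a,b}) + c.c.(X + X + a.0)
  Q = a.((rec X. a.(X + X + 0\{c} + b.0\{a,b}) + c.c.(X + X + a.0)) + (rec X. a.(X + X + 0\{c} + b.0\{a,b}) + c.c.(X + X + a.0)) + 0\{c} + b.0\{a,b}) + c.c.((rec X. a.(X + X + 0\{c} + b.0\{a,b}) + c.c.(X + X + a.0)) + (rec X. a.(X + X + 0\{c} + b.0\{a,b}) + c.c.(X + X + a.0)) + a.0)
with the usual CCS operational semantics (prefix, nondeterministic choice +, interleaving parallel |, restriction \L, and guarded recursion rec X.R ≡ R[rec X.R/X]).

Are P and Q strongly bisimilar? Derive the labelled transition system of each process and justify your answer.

P ~ Q

P's transition system — 6 states:
  s0 = rec X. a.(X + X + 0\{c} + b.0\{a,b}) + c.c.(X + X + a.0) ⊢ —a→ s1, —c→ s2
  s1 = (rec X. a.(X + X + 0\{c} + b.0\{a,b}) + c.c.(X + X + a.0)) + (rec X. a.(X + X + 0\{c} + b.0\{a,b}) + c.c.(X + X + a.0)) + 0\{c} + b.0\{a,b} ⊢ —a→ s1, —b→ s3, —c→ s2
  s2 = c.((rec X. a.(X + X + 0\{c} + b.0\{a,b}) + c.c.(X + X + a.0)) + (rec X. a.(X + X + 0\{c} + b.0\{a,b}) + c.c.(X + X + a.0)) + a.0) ⊢ —c→ s4
  s3 = 0\{a,b} ⊢ stopped
  s4 = (rec X. a.(X + X + 0\{c} + b.0\{a,b}) + c.c.(X + X + a.0)) + (rec X. a.(X + X + 0\{c} + b.0\{a,b}) + c.c.(X + X + a.0)) + a.0 ⊢ —a→ s1, —a→ s5, —c→ s2
  s5 = 0 ⊢ stopped
Q's transition system — 6 states:
  t0 = a.((rec X. a.(X + X + 0\{c} + b.0\{a,b}) + c.c.(X + X + a.0)) + (rec X. a.(X + X + 0\{c} + b.0\{a,b}) + c.c.(X + X + a.0)) + 0\{c} + b.0\{a,b}) + c.c.((rec X. a.(X + X + 0\{c} + b.0\{a,b}) + c.c.(X + X + a.0)) + (rec X. a.(X + X + 0\{c} + b.0\{a,b}) + c.c.(X + X + a.0)) + a.0) ⊢ —a→ t1, —c→ t2
  t1 = (rec X. a.(X + X + 0\{c} + b.0\{a,b}) + c.c.(X + X + a.0)) + (rec X. a.(X + X + 0\{c} + b.0\{a,b}) + c.c.(X + X + a.0)) + 0\{c} + b.0\{a,b} ⊢ —a→ t1, —b→ t3, —c→ t2
  t2 = c.((rec X. a.(X + X + 0\{c} + b.0\{a,b}) + c.c.(X + X + a.0)) + (rec X. a.(X + X + 0\{c} + b.0\{a,b}) + c.c.(X + X + a.0)) + a.0) ⊢ —c→ t4
  t3 = 0\{a,b} ⊢ stopped
  t4 = (rec X. a.(X + X + 0\{c} + b.0\{a,b}) + c.c.(X + X + a.0)) + (rec X. a.(X + X + 0\{c} + b.0\{a,b}) + c.c.(X + X + a.0)) + a.0 ⊢ —a→ t1, —a→ t5, —c→ t2
  t5 = 0 ⊢ stopped
Partition-refinement fixed point:
  B0 = {s0, t0}
  B1 = {s1, t1}
  B2 = {s3, s5, t3, t5}
  B3 = {s2, t2}
  B4 = {s4, t4}
s0 ∈ B0, t0 ∈ B0 → same block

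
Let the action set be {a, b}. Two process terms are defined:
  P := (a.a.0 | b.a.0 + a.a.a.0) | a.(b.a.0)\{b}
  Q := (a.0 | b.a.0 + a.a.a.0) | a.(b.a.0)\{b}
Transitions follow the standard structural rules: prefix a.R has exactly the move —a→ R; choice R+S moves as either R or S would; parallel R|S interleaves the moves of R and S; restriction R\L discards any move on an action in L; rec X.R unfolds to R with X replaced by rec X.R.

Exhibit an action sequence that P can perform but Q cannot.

Reachable graph of P (24 states):
  m0 = (a.a.0 | b.a.0 + a.a.a.0) | a.(b.a.0)\{b} | ··a··> m1, ··a··> m2, ··a··> m3, ··b··> m4
  m1 = (a.a.0 | b.a.0 + a.a.a.0) | (b.a.0)\{b} | ··a··> m5, ··a··> m6, ··b··> m7
  m2 = a.0 | b.a.0 | a.(b.a.0)\{b} | ··a··> m5, ··a··> m8, ··b··> m9
  m3 = a.a.0 | a.(b.a.0)\{b} | ··a··> m10, ··a··> m6
  m4 = a.a.0 | a.0 | a.(b.a.0)\{b} | ··a··> m11, ··a··> m7, ··a··> m9
  m5 = a.0 | b.a.0 | (b.a.0)\{b} | ··a··> m12, ··b··> m13
  m6 = a.a.0 | (b.a.0)\{b} | ··a··> m14
  m7 = a.a.0 | a.0 | (b.a.0)\{b} | ··a··> m13, ··a··> m15
  m8 = 0 | b.a.0 | a.(b.a.0)\{b} | ··a··> m12, ··b··> m16
  m9 = a.0 | a.0 | a.(b.a.0)\{b} | ··a··> m13, ··a··> m16, ··a··> m17
  m10 = a.0 | a.(b.a.0)\{b} | ··a··> m14, ··a··> m18
  m11 = a.a.0 | 0 | a.(b.a.0)\{b} | ··a··> m15, ··a··> m17
  m12 = 0 | b.a.0 | (b.a.0)\{b} | ··b··> m19
  m13 = a.0 | a.0 | (b.a.0)\{b} | ··a··> m19, ··a··> m20
  m14 = a.0 | (b.a.0)\{b} | ··a··> m21
  m15 = a.a.0 | 0 | (b.a.0)\{b} | ··a··> m20
  m16 = 0 | a.0 | a.(b.a.0)\{b} | ··a··> m19, ··a··> m22
  m17 = a.0 | 0 | a.(b.a.0)\{b} | ··a··> m20, ··a··> m22
  m18 = 0 | a.(b.a.0)\{b} | ··a··> m21
  m19 = 0 | a.0 | (b.a.0)\{b} | ··a··> m23
  m20 = a.0 | 0 | (b.a.0)\{b} | ··a··> m23
  m21 = 0 | (b.a.0)\{b} | (no moves)
  m22 = 0 | 0 | a.(b.a.0)\{b} | ··a··> m23
  m23 = 0 | 0 | (b.a.0)\{b} | (no moves)
Reachable graph of Q (18 states):
  n0 = (a.0 | b.a.0 + a.a.a.0) | a.(b.a.0)\{b} | ··a··> n1, ··a··> n2, ··a··> n3, ··b··> n4
  n1 = (a.0 | b.a.0 + a.a.a.0) | (b.a.0)\{b} | ··a··> n5, ··a··> n6, ··b··> n7
  n2 = 0 | b.a.0 | a.(b.a.0)\{b} | ··a··> n5, ··b··> n8
  n3 = a.a.0 | a.(b.a.0)\{b} | ··a··> n6, ··a··> n9
  n4 = a.0 | a.0 | a.(b.a.0)\{b} | ··a··> n10, ··a··> n7, ··a··> n8
  n5 = 0 | b.a.0 | (b.a.0)\{b} | ··b··> n11
  n6 = a.a.0 | (b.a.0)\{b} | ··a··> n12
  n7 = a.0 | a.0 | (b.a.0)\{b} | ··a··> n11, ··a··> n13
  n8 = 0 | a.0 | a.(b.a.0)\{b} | ··a··> n11, ··a··> n14
  n9 = a.0 | a.(b.a.0)\{b} | ··a··> n12, ··a··> n15
  n10 = a.0 | 0 | a.(b.a.0)\{b} | ··a··> n13, ··a··> n14
  n11 = 0 | a.0 | (b.a.0)\{b} | ··a··> n16
  n12 = a.0 | (b.a.0)\{b} | ··a··> n17
  n13 = a.0 | 0 | (b.a.0)\{b} | ··a··> n16
  n14 = 0 | 0 | a.(b.a.0)\{b} | ··a··> n16
  n15 = 0 | a.(b.a.0)\{b} | ··a··> n17
  n16 = 0 | 0 | (b.a.0)\{b} | (no moves)
  n17 = 0 | (b.a.0)\{b} | (no moves)
Run σ = ⟨aaab⟩ on P: start {m0}
  [1] a ⇒ {m1, m2, m3}
  [2] a ⇒ {m10, m5, m6, m8}
  [3] a ⇒ {m12, m14, m18}
  [4] b ⇒ {m19}
  — P admits the full trace.
Run σ = ⟨aaab⟩ on Q: start {n0}
  [1] a ⇒ {n1, n2, n3}
  [2] a ⇒ {n5, n6, n9}
  [3] a ⇒ {n12, n15}
  [4] b ⇒ ∅  — Q cannot continue

aaab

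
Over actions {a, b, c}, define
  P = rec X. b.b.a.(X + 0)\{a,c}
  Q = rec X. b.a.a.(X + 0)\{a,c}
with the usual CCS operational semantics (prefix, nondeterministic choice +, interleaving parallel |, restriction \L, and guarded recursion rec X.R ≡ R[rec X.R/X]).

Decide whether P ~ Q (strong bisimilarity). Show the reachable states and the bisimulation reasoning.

Reachable graph of P (6 states):
  s0 = rec X. b.b.a.(X + 0)\{a,c} :: =b=> s1
  s1 = b.a.((rec X. b.b.a.(X + 0)\{a,c}) + 0)\{a,c} :: =b=> s2
  s2 = a.((rec X. b.b.a.(X + 0)\{a,c}) + 0)\{a,c} :: =a=> s3
  s3 = ((rec X. b.b.a.(X + 0)\{a,c}) + 0)\{a,c} :: =b=> s4
  s4 = (b.a.((rec X. b.b.a.(X + 0)\{a,c}) + 0)\{a,c})\{a,c} :: =b=> s5
  s5 = (a.((rec X. b.b.a.(X + 0)\{a,c}) + 0)\{a,c})\{a,c} :: ∅
Reachable graph of Q (5 states):
  t0 = rec X. b.a.a.(X + 0)\{a,c} :: =b=> t1
  t1 = a.a.((rec X. b.a.a.(X + 0)\{a,c}) + 0)\{a,c} :: =a=> t2
  t2 = a.((rec X. b.a.a.(X + 0)\{a,c}) + 0)\{a,c} :: =a=> t3
  t3 = ((rec X. b.a.a.(X + 0)\{a,c}) + 0)\{a,c} :: =b=> t4
  t4 = (a.a.((rec X. b.a.a.(X + 0)\{a,c}) + 0)\{a,c})\{a,c} :: ∅
Partition-refinement fixed point:
  B0 = {s0}
  B1 = {s1}
  B2 = {s2}
  B3 = {s3}
  B4 = {s4, t3}
  B5 = {s5, t4}
  B6 = {t0}
  B7 = {t1}
  B8 = {t2}
s0 ∈ B0, t0 ∈ B6 → different blocks

NO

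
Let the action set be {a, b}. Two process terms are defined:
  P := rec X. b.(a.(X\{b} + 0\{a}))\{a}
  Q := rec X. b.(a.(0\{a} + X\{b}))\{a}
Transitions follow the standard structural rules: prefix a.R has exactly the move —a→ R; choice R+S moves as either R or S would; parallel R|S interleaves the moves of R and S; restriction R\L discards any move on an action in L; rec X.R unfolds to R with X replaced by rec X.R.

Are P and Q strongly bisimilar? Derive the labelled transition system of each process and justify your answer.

bisimilar

Reachable graph of P (2 states):
  s0 = rec X. b.(a.(X\{b} + 0\{a}))\{a} has moves --b--▸ s1
  s1 = (a.((rec X. b.(a.(X\{b} + 0\{a}))\{a})\{b} + 0\{a}))\{a} has moves stopped
Reachable graph of Q (2 states):
  t0 = rec X. b.(a.(0\{a} + X\{b}))\{a} has moves --b--▸ t1
  t1 = (a.(0\{a} + (rec X. b.(a.(0\{a} + X\{b}))\{a})\{b}))\{a} has moves stopped
Coarsest stable partition (strong bisimilarity classes):
  B0 = {s0, t0}
  B1 = {s1, t1}
s0 ∈ B0, t0 ∈ B0 → same block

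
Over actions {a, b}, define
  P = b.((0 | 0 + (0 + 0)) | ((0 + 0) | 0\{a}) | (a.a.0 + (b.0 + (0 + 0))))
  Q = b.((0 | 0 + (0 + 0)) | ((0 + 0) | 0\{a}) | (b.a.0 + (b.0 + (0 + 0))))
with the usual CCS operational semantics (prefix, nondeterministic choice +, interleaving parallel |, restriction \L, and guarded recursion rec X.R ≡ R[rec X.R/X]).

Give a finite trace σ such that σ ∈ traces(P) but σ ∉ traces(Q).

LTS(P): 4 reachable states
  p0 = b.((0 | 0 + (0 + 0)) | ((0 + 0) | 0\{a}) | (a.a.0 + (b.0 + (0 + 0)))) ⊢ --b--▸ p1
  p1 = (0 | 0 + (0 + 0)) | ((0 + 0) | 0\{a}) | (a.a.0 + (b.0 + (0 + 0))) ⊢ --a--▸ p2, --b--▸ p3
  p2 = (0 | 0 + (0 + 0)) | ((0 + 0) | 0\{a}) | a.0 ⊢ --a--▸ p3
  p3 = (0 | 0 + (0 + 0)) | ((0 + 0) | 0\{a}) | 0 ⊢ deadlocked
LTS(Q): 4 reachable states
  q0 = b.((0 | 0 + (0 + 0)) | ((0 + 0) | 0\{a}) | (b.a.0 + (b.0 + (0 + 0)))) ⊢ --b--▸ q1
  q1 = (0 | 0 + (0 + 0)) | ((0 + 0) | 0\{a}) | (b.a.0 + (b.0 + (0 + 0))) ⊢ --b--▸ q2, --b--▸ q3
  q2 = (0 | 0 + (0 + 0)) | ((0 + 0) | 0\{a}) | 0 ⊢ deadlocked
  q3 = (0 | 0 + (0 + 0)) | ((0 + 0) | 0\{a}) | a.0 ⊢ --a--▸ q2
Executing ba from P (initial set {p0}):
  step 1 (b): {p1}
  step 2 (a): {p2}
  ✓ P
Executing ba from Q (initial set {q0}):
  step 1 (b): {q1}
  step 2 (a): ∅ (Q stuck)

ba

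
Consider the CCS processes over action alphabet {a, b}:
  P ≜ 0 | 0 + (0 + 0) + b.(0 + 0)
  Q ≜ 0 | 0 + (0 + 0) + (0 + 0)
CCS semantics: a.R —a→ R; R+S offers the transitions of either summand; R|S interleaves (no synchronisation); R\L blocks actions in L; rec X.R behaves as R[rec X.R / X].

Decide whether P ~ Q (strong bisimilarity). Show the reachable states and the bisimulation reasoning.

P ≁ Q

Reachable graph of P (2 states):
  p0 = 0 | 0 + (0 + 0) + b.(0 + 0) has moves =b=> p1
  p1 = 0 + 0 has moves ∅
Reachable graph of Q (1 states):
  q0 = 0 | 0 + (0 + 0) + (0 + 0) has moves ∅
Bisimilarity quotient blocks:
  B0 = {p0}
  B1 = {p1, q0}
p0 ∈ B0, q0 ∈ B1 → different blocks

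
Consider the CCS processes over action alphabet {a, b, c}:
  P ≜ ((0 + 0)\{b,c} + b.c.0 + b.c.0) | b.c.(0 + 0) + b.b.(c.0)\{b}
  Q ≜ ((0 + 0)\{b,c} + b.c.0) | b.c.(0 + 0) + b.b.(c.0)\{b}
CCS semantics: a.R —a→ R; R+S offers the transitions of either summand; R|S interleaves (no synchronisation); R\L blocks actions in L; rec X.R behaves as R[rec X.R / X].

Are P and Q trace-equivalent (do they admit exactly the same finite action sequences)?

trace-equivalent

P's transition system — 12 states:
  u0 = ((0 + 0)\{b,c} + b.c.0 + b.c.0) | b.c.(0 + 0) + b.b.(c.0)\{b} has moves --b--▸ u1, --b--▸ u2, --b--▸ u3
  u1 = ((0 + 0)\{b,c} + b.c.0 + b.c.0) | c.(0 + 0) has moves --b--▸ u4, --c--▸ u5
  u2 = b.(c.0)\{b} has moves --b--▸ u6
  u3 = c.0 | b.c.(0 + 0) has moves --b--▸ u4, --c--▸ u7
  u4 = c.0 | c.(0 + 0) has moves --c--▸ u8, --c--▸ u9
  u5 = ((0 + 0)\{b,c} + b.c.0 + b.c.0) | (0 + 0) has moves --b--▸ u9
  u6 = (c.0)\{b} has moves --c--▸ u10
  u7 = 0 | b.c.(0 + 0) has moves --b--▸ u8
  u8 = 0 | c.(0 + 0) has moves --c--▸ u11
  u9 = c.0 | (0 + 0) has moves --c--▸ u11
  u10 = 0\{b} has moves deadlocked
  u11 = 0 | (0 + 0) has moves deadlocked
Q's transition system — 12 states:
  v0 = ((0 + 0)\{b,c} + b.c.0) | b.c.(0 + 0) + b.b.(c.0)\{b} has moves --b--▸ v1, --b--▸ v2, --b--▸ v3
  v1 = ((0 + 0)\{b,c} + b.c.0) | c.(0 + 0) has moves --b--▸ v4, --c--▸ v5
  v2 = b.(c.0)\{b} has moves --b--▸ v6
  v3 = c.0 | b.c.(0 + 0) has moves --b--▸ v4, --c--▸ v7
  v4 = c.0 | c.(0 + 0) has moves --c--▸ v8, --c--▸ v9
  v5 = ((0 + 0)\{b,c} + b.c.0) | (0 + 0) has moves --b--▸ v9
  v6 = (c.0)\{b} has moves --c--▸ v10
  v7 = 0 | b.c.(0 + 0) has moves --b--▸ v8
  v8 = 0 | c.(0 + 0) has moves --c--▸ v11
  v9 = c.0 | (0 + 0) has moves --c--▸ v11
  v10 = 0\{b} has moves deadlocked
  v11 = 0 | (0 + 0) has moves deadlocked
Partition-refinement fixed point:
  B0 = {u0, v0}
  B1 = {u1, u3, v1, v3}
  B2 = {u2, u5, u7, v2, v5, v7}
  B3 = {u6, u8, u9, v6, v8, v9}
  B4 = {u10, u11, v10, v11}
  B5 = {u4, v4}
u0 ∈ B0, v0 ∈ B0 → same block
Bisimilar ⇒ trace-equivalent.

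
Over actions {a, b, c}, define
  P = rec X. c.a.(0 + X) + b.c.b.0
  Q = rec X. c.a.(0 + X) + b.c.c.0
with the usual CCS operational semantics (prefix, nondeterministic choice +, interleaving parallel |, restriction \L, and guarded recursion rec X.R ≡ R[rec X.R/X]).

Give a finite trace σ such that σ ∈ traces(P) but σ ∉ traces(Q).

Reachable graph of P (6 states):
  p0 = rec X. c.a.(0 + X) + b.c.b.0 ⊢ —b→ p1, —c→ p2
  p1 = c.b.0 ⊢ —c→ p3
  p2 = a.(0 + (rec X. c.a.(0 + X) + b.c.b.0)) ⊢ —a→ p4
  p3 = b.0 ⊢ —b→ p5
  p4 = 0 + (rec X. c.a.(0 + X) + b.c.b.0) ⊢ —b→ p1, —c→ p2
  p5 = 0 ⊢ deadlocked
Reachable graph of Q (6 states):
  q0 = rec X. c.a.(0 + X) + b.c.c.0 ⊢ —b→ q1, —c→ q2
  q1 = c.c.0 ⊢ —c→ q3
  q2 = a.(0 + (rec X. c.a.(0 + X) + b.c.c.0)) ⊢ —a→ q4
  q3 = c.0 ⊢ —c→ q5
  q4 = 0 + (rec X. c.a.(0 + X) + b.c.c.0) ⊢ —b→ q1, —c→ q2
  q5 = 0 ⊢ deadlocked
Executing bcb from P (initial set {p0}):
  [1] b ⇒ {p1}
  [2] c ⇒ {p3}
  [3] b ⇒ {p5}
  P completes σ.
Executing bcb from Q (initial set {q0}):
  [1] b ⇒ {q1}
  [2] c ⇒ {q3}
  [3] b ⇒ ∅ (Q stuck)

bcb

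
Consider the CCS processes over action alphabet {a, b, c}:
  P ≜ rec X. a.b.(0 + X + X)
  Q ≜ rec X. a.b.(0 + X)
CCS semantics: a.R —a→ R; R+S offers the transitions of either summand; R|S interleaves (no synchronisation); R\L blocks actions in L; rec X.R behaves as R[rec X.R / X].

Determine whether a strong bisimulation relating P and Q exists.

bisimilar

P's transition system — 3 states:
  u0 = rec X. a.b.(0 + X + X) → —a→ u1
  u1 = b.(0 + (rec X. a.b.(0 + X + X)) + (rec X. a.b.(0 + X + X))) → —b→ u2
  u2 = 0 + (rec X. a.b.(0 + X + X)) + (rec X. a.b.(0 + X + X)) → —a→ u1
Q's transition system — 3 states:
  v0 = rec X. a.b.(0 + X) → —a→ v1
  v1 = b.(0 + (rec X. a.b.(0 + X))) → —b→ v2
  v2 = 0 + (rec X. a.b.(0 + X)) → —a→ v1
Coarsest stable partition (strong bisimilarity classes):
  B0 = {u0, u2, v0, v2}
  B1 = {u1, v1}
u0 ∈ B0, v0 ∈ B0 → same block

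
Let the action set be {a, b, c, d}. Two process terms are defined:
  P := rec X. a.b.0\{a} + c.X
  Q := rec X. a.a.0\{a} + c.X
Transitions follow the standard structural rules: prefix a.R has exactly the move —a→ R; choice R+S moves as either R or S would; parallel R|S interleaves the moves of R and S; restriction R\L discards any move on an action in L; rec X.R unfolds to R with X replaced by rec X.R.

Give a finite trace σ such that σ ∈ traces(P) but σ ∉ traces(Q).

P's transition system — 3 states:
  s0 = rec X. a.b.0\{a} + c.X ⊢ --a--▸ s1, --c--▸ s0
  s1 = b.0\{a} ⊢ --b--▸ s2
  s2 = 0\{a} ⊢ ∅
Q's transition system — 3 states:
  t0 = rec X. a.a.0\{a} + c.X ⊢ --a--▸ t1, --c--▸ t0
  t1 = a.0\{a} ⊢ --a--▸ t2
  t2 = 0\{a} ⊢ ∅
Executing ab from P (initial set {s0}):
  [1] a ⇒ {s1}
  [2] b ⇒ {s2}
  — P admits the full trace.
Executing ab from Q (initial set {t0}):
  [1] a ⇒ {t1}
  [2] b ⇒ no successor for Q

ab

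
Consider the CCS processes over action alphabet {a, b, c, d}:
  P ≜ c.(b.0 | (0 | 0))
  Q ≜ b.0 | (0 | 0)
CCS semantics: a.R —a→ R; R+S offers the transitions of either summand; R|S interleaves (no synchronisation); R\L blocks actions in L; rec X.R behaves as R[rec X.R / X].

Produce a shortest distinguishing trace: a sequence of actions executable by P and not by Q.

LTS(P): 3 reachable states
  u0 = c.(b.0 | (0 | 0)) | ··c··> u1
  u1 = b.0 | (0 | 0) | ··b··> u2
  u2 = 0 | (0 | 0) | ∅
LTS(Q): 2 reachable states
  v0 = b.0 | (0 | 0) | ··b··> v1
  v1 = 0 | (0 | 0) | ∅
Run σ = ⟨c⟩ on P: start {u0}
  step 1 (c): {u1}
  P completes σ.
Run σ = ⟨c⟩ on Q: start {v0}
  step 1 (c): ∅ (Q stuck)

c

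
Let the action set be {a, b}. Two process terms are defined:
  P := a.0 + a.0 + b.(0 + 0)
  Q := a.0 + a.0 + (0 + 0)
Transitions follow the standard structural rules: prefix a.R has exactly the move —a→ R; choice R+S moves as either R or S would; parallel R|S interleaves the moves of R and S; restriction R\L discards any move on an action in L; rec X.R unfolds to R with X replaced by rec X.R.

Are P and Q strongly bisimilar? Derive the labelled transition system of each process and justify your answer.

P ≁ Q

Reachable graph of P (3 states):
  s0 = a.0 + a.0 + b.(0 + 0) :: =a=> s1, =b=> s2
  s1 = 0 :: stopped
  s2 = 0 + 0 :: stopped
Reachable graph of Q (2 states):
  t0 = a.0 + a.0 + (0 + 0) :: =a=> t1
  t1 = 0 :: stopped
Partition-refinement fixed point:
  B0 = {s0}
  B1 = {s1, s2, t1}
  B2 = {t0}
s0 ∈ B0, t0 ∈ B2 → different blocks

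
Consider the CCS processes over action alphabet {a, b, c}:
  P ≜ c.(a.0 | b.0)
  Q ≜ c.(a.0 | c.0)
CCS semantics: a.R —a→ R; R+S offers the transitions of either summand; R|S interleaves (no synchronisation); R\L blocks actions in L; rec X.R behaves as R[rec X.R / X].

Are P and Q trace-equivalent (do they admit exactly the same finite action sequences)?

Reachable graph of P (5 states):
  m0 = c.(a.0 | b.0) :: —c→ m1
  m1 = a.0 | b.0 :: —a→ m2, —b→ m3
  m2 = 0 | b.0 :: —b→ m4
  m3 = a.0 | 0 :: —a→ m4
  m4 = 0 | 0 :: (no moves)
Reachable graph of Q (5 states):
  n0 = c.(a.0 | c.0) :: —c→ n1
  n1 = a.0 | c.0 :: —a→ n2, —c→ n3
  n2 = 0 | c.0 :: —c→ n4
  n3 = a.0 | 0 :: —a→ n4
  n4 = 0 | 0 :: (no moves)
Trace ⟨cb⟩ through P, begin at {m0}:
  after c @ step 1: {m1}
  after b @ step 2: {m3}
  P completes σ.
Trace ⟨cb⟩ through Q, begin at {n0}:
  after c @ step 1: {n1}
  after b @ step 2: no successor for Q

trace-distinct — witness ⟨cb⟩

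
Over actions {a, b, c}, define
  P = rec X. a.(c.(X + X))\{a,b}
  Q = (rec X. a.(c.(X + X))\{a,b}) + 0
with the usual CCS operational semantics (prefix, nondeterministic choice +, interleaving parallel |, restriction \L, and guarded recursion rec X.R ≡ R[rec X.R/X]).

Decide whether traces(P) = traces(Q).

trace-equivalent

P's transition system — 3 states:
  p0 = rec X. a.(c.(X + X))\{a,b} has moves —a→ p1
  p1 = (c.((rec X. a.(c.(X + X))\{a,b}) + (rec X. a.(c.(X + X))\{a,b})))\{a,b} has moves —c→ p2
  p2 = ((rec X. a.(c.(X + X))\{a,b}) + (rec X. a.(c.(X + X))\{a,b}))\{a,b} has moves (no moves)
Q's transition system — 3 states:
  q0 = (rec X. a.(c.(X + X))\{a,b}) + 0 has moves —a→ q1
  q1 = (c.((rec X. a.(c.(X + X))\{a,b}) + (rec X. a.(c.(X + X))\{a,b})))\{a,b} has moves —c→ q2
  q2 = ((rec X. a.(c.(X + X))\{a,b}) + (rec X. a.(c.(X + X))\{a,b}))\{a,b} has moves (no moves)
Coarsest stable partition (strong bisimilarity classes):
  B0 = {p0, q0}
  B1 = {p1, q1}
  B2 = {p2, q2}
p0 ∈ B0, q0 ∈ B0 → same block
Bisimilar ⇒ trace-equivalent.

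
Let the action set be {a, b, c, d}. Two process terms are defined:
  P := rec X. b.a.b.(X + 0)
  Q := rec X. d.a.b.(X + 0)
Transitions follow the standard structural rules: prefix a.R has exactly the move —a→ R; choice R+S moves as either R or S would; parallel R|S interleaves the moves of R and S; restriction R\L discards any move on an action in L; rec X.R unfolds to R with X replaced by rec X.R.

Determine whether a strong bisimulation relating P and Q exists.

P's transition system — 4 states:
  p0 = rec X. b.a.b.(X + 0) :: --b--▸ p1
  p1 = a.b.((rec X. b.a.b.(X + 0)) + 0) :: --a--▸ p2
  p2 = b.((rec X. b.a.b.(X + 0)) + 0) :: --b--▸ p3
  p3 = (rec X. b.a.b.(X + 0)) + 0 :: --b--▸ p1
Q's transition system — 4 states:
  q0 = rec X. d.a.b.(X + 0) :: --d--▸ q1
  q1 = a.b.((rec X. d.a.b.(X + 0)) + 0) :: --a--▸ q2
  q2 = b.((rec X. d.a.b.(X + 0)) + 0) :: --b--▸ q3
  q3 = (rec X. d.a.b.(X + 0)) + 0 :: --d--▸ q1
Coarsest stable partition (strong bisimilarity classes):
  B0 = {p0, p3}
  B1 = {p1}
  B2 = {p2}
  B3 = {q0, q3}
  B4 = {q1}
  B5 = {q2}
p0 ∈ B0, q0 ∈ B3 → different blocks

P ≁ Q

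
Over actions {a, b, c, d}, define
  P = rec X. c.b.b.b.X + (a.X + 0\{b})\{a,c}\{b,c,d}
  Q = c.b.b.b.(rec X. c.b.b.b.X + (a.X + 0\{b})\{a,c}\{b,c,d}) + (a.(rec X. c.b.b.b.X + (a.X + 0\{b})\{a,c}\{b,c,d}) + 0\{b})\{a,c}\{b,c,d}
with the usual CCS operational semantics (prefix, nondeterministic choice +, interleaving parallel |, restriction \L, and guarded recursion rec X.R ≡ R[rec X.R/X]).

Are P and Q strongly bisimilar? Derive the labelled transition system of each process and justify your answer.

LTS(P): 4 reachable states
  u0 = rec X. c.b.b.b.X + (a.X + 0\{b})\{a,c}\{b,c,d} has moves —c→ u1
  u1 = b.b.b.(rec X. c.b.b.b.X + (a.X + 0\{b})\{a,c}\{b,c,d}) has moves —b→ u2
  u2 = b.b.(rec X. c.b.b.b.X + (a.X + 0\{b})\{a,c}\{b,c,d}) has moves —b→ u3
  u3 = b.(rec X. c.b.b.b.X + (a.X + 0\{b})\{a,c}\{b,c,d}) has moves —b→ u0
LTS(Q): 5 reachable states
  v0 = c.b.b.b.(rec X. c.b.b.b.X + (a.X + 0\{b})\{a,c}\{b,c,d}) + (a.(rec X. c.b.b.b.X + (a.X + 0\{b})\{a,c}\{b,c,d}) + 0\{b})\{a,c}\{b,c,d} has moves —c→ v1
  v1 = b.b.b.(rec X. c.b.b.b.X + (a.X + 0\{b})\{a,c}\{b,c,d}) has moves —b→ v2
  v2 = b.b.(rec X. c.b.b.b.X + (a.X + 0\{b})\{a,c}\{b,c,d}) has moves —b→ v3
  v3 = b.(rec X. c.b.b.b.X + (a.X + 0\{b})\{a,c}\{b,c,d}) has moves —b→ v4
  v4 = rec X. c.b.b.b.X + (a.X + 0\{b})\{a,c}\{b,c,d} has moves —c→ v1
Bisimilarity quotient blocks:
  B0 = {u0, v0, v4}
  B1 = {u1, v1}
  B2 = {u2, v2}
  B3 = {u3, v3}
u0 ∈ B0, v0 ∈ B0 → same block

YES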